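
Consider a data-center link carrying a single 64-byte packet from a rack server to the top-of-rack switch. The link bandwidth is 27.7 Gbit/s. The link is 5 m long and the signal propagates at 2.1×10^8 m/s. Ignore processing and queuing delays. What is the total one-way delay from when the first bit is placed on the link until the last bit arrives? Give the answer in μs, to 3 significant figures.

L = 64 × 8 = 512 bits.
Transmission delay = L/R = 512 / 27700000000 = 0.0184838 μs.
Propagation delay = d/s = 5 m / 210000000 m/s = 0.0238095 μs.
Total = 0.0423 μs.

0.0423 μs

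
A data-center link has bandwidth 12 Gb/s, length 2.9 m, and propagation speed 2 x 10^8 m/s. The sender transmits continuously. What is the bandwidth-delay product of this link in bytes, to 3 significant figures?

21.8 bytes

Propagation delay = 2.9 / 200000000 = 1.45e-08 s.
BDP = R × t_prop = 12000000000 × 1.45e-08 = 174 bits.
In bytes: 174/8 = 21.8 bytes.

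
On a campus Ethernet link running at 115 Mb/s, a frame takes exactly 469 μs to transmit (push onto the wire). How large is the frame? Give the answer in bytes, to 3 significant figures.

6740 bytes

L = R × t_tx = 115000000 b/s × 0.000469 s = 53935 bits.
In bytes: 53935 / 8 = 6740 bytes.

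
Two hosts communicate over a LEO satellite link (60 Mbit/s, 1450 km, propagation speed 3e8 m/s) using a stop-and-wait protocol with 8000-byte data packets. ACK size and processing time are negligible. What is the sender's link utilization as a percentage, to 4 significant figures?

t_tx = L/R = 64000/60000000 = 0.00106667 s.
t_prop = 1450000/300000000 = 0.00483333 s; RTT = 0.00966667 s.
Cycle = t_tx + RTT = 0.0107333 s.
Utilization = t_tx / cycle = 0.00106667/0.0107333 = 9.938 %.

9.938 %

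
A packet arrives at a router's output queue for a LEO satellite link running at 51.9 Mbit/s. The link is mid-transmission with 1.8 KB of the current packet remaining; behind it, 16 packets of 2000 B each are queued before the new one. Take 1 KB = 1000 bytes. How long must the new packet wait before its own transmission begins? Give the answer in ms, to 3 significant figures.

Each queued packet: L/R = 16000/51900000 = 0.308285 ms.
16 queued → 4.93256 ms.
Plus remaining 14400 bits of current packet: 0.277457 ms.
Queuing delay = 5.21 ms.

5.21 ms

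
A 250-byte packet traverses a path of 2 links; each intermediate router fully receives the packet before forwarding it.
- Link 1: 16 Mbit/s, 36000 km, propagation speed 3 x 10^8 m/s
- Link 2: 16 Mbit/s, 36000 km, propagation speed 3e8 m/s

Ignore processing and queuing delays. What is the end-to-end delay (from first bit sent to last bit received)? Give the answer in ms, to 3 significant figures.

L = 250 × 8 = 2000 bits.
Transmission delay per hop = L/R = 2000/16000000 = 0.125 ms; 2 hops → 0.25 ms.
Propagation delays (d/s per hop): 120, 120 ms; sum = 240 ms.
End-to-end = 240 ms.

240 ms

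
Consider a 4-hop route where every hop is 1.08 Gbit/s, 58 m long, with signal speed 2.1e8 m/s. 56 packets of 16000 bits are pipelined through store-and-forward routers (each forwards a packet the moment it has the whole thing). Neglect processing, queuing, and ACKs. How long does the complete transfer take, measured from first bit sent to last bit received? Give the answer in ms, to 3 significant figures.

0.875 ms

Per-hop transmission t_tx = L/R = 16000/1080000000 = 0.0148148 ms.
Per-hop propagation t_prop = 58/210000000 = 0.00027619 ms.
Pipeline fill: first packet needs 4·t_tx to clear all hops; remaining 55 packets each add one t_tx.
Total = (4+56-1)·t_tx + 4·t_prop = 59·0.0148148 + 4·0.00027619 = 0.875 ms.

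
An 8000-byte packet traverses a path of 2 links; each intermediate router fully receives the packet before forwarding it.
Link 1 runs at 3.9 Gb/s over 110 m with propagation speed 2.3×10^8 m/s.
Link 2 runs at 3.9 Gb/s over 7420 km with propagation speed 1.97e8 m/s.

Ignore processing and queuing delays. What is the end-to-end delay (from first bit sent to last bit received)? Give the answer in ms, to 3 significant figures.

L = 8000 × 8 = 64000 bits.
Transmission delay per hop = L/R = 64000/3900000000 = 0.0164103 ms; 2 hops → 0.0328205 ms.
Propagation delays (d/s per hop): 0.000478261, 37.665 ms; sum = 37.6655 ms.
End-to-end = 37.7 ms.

37.7 ms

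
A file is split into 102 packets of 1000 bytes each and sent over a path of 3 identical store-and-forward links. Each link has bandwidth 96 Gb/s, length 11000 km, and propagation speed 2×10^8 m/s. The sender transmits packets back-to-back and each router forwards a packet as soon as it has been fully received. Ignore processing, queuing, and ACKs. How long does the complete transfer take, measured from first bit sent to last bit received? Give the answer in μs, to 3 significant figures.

Per-hop transmission t_tx = L/R = 8000/96000000000 = 0.0833333 μs.
Per-hop propagation t_prop = 11000000/200000000 = 55000 μs.
Pipeline fill: first packet needs 3·t_tx to clear all hops; remaining 101 packets each add one t_tx.
Total = (3+102-1)·t_tx + 3·t_prop = 104·0.0833333 + 3·55000 = 165000 μs.

165000 μs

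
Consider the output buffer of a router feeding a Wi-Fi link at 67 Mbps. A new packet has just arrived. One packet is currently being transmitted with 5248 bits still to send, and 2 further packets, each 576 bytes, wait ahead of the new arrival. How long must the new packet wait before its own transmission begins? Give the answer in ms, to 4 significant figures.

Each queued packet: L/R = 4608/67000000 = 0.0687761 ms.
2 queued → 0.137552 ms.
Plus remaining 5248 bits of current packet: 0.0783284 ms.
Queuing delay = 0.2159 ms.

0.2159 ms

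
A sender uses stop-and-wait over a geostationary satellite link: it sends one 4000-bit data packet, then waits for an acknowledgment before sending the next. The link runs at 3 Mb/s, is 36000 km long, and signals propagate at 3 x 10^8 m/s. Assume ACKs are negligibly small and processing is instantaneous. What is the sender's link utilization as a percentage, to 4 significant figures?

0.5525 %

t_tx = L/R = 4000/3000000 = 0.00133333 s.
t_prop = 36000000/300000000 = 0.12 s; RTT = 0.24 s.
Cycle = t_tx + RTT = 0.241333 s.
Utilization = t_tx / cycle = 0.00133333/0.241333 = 0.5525 %.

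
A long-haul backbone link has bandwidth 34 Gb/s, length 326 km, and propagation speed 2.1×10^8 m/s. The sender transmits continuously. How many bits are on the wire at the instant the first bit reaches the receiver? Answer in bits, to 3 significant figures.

52800000 bits

Propagation delay = 326000 / 210000000 = 0.00155238 s.
BDP = R × t_prop = 34000000000 × 0.00155238 = 52781000 bits.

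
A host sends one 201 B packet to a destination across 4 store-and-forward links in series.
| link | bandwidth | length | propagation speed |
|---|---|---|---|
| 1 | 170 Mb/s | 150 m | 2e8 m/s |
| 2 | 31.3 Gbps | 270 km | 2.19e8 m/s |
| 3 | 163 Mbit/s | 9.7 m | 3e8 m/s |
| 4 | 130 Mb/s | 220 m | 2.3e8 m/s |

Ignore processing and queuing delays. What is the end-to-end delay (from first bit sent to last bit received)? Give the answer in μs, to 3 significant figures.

1270 μs

L = 201 × 8 = 1608 bits.
Transmission delays (L/R per hop): 9.45882, 0.0513738, 9.86503, 12.3692 μs; sum = 31.7445 μs.
Propagation delays (d/s per hop): 0.75, 1232.88, 0.0323333, 0.956522 μs; sum = 1234.62 μs.
End-to-end = 1270 μs.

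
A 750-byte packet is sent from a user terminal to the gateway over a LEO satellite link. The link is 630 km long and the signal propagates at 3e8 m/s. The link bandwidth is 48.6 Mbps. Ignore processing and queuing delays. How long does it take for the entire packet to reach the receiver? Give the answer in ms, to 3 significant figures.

L = 750 × 8 = 6000 bits.
Transmission delay = L/R = 6000 / 48600000 = 0.123457 ms.
Propagation delay = d/s = 630000 m / 300000000 m/s = 2.1 ms.
Total = 2.22 ms.

2.22 ms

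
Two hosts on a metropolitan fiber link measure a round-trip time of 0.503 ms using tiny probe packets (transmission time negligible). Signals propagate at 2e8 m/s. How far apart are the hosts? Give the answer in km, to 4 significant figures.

One-way propagation = RTT/2 = 0.2515 ms.
d = s × t = 200000000 × 0.0002515 = 50.30 km.

50.30 km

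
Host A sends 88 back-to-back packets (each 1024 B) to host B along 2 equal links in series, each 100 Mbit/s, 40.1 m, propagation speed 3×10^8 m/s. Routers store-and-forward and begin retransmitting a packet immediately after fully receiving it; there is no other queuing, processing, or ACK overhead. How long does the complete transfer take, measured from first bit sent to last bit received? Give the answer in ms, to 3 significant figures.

7.29 ms

Per-hop transmission t_tx = L/R = 8192/100000000 = 0.08192 ms.
Per-hop propagation t_prop = 40.1/300000000 = 0.000133667 ms.
Pipeline fill: first packet needs 2·t_tx to clear all hops; remaining 87 packets each add one t_tx.
Total = (2+88-1)·t_tx + 2·t_prop = 89·0.08192 + 2·0.000133667 = 7.29 ms.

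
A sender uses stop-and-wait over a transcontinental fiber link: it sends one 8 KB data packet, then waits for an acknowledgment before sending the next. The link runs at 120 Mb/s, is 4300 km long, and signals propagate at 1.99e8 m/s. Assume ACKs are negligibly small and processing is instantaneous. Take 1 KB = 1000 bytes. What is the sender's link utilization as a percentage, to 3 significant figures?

1.22 %

t_tx = L/R = 64000/120000000 = 0.000533333 s.
t_prop = 4300000/199000000 = 0.021608 s; RTT = 0.0432161 s.
Cycle = t_tx + RTT = 0.0437494 s.
Utilization = t_tx / cycle = 0.000533333/0.0437494 = 1.22 %.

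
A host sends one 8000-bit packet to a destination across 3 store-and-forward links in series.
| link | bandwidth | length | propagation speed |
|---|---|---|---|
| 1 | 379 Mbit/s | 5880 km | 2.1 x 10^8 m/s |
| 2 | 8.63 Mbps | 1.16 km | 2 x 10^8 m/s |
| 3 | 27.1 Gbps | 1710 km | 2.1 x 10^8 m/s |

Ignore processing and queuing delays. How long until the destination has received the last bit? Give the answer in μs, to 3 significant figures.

37100 μs

Transmission delays (L/R per hop): 21.1082, 926.999, 0.295203 μs; sum = 948.402 μs.
Propagation delays (d/s per hop): 28000, 5.8, 8142.86 μs; sum = 36148.7 μs.
End-to-end = 37100 μs.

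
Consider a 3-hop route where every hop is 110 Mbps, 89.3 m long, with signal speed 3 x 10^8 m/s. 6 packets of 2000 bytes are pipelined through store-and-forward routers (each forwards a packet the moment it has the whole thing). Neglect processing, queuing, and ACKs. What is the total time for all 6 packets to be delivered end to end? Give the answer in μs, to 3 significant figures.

Per-hop transmission t_tx = L/R = 16000/110000000 = 145.455 μs.
Per-hop propagation t_prop = 89.3/300000000 = 0.297667 μs.
Pipeline fill: first packet needs 3·t_tx to clear all hops; remaining 5 packets each add one t_tx.
Total = (3+6-1)·t_tx + 3·t_prop = 8·145.455 + 3·0.297667 = 1160 μs.

1160 μs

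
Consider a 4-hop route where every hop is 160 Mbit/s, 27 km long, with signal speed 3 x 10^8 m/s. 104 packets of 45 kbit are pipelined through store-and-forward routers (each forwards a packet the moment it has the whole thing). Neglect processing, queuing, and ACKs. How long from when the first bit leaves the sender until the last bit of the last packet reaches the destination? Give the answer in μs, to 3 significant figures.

Per-hop transmission t_tx = L/R = 45000/160000000 = 281.25 μs.
Per-hop propagation t_prop = 27000/300000000 = 90 μs.
Pipeline fill: first packet needs 4·t_tx to clear all hops; remaining 103 packets each add one t_tx.
Total = (4+104-1)·t_tx + 4·t_prop = 107·281.25 + 4·90 = 30500 μs.

30500 μs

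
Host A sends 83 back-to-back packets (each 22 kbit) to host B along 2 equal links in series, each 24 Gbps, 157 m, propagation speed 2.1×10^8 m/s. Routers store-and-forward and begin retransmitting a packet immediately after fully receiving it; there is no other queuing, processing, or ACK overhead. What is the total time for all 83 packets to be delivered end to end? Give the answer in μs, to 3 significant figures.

78.5 μs

Per-hop transmission t_tx = L/R = 22000/24000000000 = 0.916667 μs.
Per-hop propagation t_prop = 157/210000000 = 0.747619 μs.
Pipeline fill: first packet needs 2·t_tx to clear all hops; remaining 82 packets each add one t_tx.
Total = (2+83-1)·t_tx + 2·t_prop = 84·0.916667 + 2·0.747619 = 78.5 μs.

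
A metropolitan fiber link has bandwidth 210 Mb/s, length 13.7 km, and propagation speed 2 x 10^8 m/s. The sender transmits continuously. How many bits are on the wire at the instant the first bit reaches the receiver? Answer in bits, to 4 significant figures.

Propagation delay = 13700 / 200000000 = 6.85e-05 s.
BDP = R × t_prop = 210000000 × 6.85e-05 = 14385 bits.

14390 bits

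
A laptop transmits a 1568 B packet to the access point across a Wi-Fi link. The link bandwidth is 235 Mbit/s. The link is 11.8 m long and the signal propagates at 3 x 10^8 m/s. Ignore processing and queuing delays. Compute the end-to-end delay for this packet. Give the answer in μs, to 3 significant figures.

L = 1568 × 8 = 12544 bits.
Transmission delay = L/R = 12544 / 235000000 = 53.3787 μs.
Propagation delay = d/s = 11.8 m / 300000000 m/s = 0.0393333 μs.
Total = 53.4 μs.

53.4 μs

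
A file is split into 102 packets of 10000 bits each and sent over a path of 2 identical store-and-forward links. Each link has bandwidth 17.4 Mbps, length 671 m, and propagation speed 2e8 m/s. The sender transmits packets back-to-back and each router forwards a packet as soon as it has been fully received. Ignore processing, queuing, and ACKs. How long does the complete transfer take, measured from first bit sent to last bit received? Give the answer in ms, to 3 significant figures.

59.2 ms

Per-hop transmission t_tx = L/R = 10000/17400000 = 0.574713 ms.
Per-hop propagation t_prop = 671/200000000 = 0.003355 ms.
Pipeline fill: first packet needs 2·t_tx to clear all hops; remaining 101 packets each add one t_tx.
Total = (2+102-1)·t_tx + 2·t_prop = 103·0.574713 + 2·0.003355 = 59.2 ms.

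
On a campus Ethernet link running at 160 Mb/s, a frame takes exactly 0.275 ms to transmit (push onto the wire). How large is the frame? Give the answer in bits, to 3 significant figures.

44000 bits

L = R × t_tx = 160000000 b/s × 0.000275 s = 44000 bits.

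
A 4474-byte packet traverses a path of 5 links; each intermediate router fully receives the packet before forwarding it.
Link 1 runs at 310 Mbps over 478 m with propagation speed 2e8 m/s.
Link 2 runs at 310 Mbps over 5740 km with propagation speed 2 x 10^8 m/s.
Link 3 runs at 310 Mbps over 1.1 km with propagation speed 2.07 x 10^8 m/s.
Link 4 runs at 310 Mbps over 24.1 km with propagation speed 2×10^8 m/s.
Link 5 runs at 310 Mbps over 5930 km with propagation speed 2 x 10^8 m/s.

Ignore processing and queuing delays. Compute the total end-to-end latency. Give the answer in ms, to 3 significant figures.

L = 4474 × 8 = 35792 bits.
Transmission delay per hop = L/R = 35792/310000000 = 0.115458 ms; 5 hops → 0.57729 ms.
Propagation delays (d/s per hop): 0.00239, 28.7, 0.00531401, 0.1205, 29.65 ms; sum = 58.4782 ms.
End-to-end = 59.1 ms.

59.1 ms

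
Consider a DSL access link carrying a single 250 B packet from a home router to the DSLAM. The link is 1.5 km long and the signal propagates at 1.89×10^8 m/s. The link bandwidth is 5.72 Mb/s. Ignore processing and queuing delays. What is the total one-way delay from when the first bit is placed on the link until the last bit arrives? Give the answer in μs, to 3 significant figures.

L = 250 × 8 = 2000 bits.
Transmission delay = L/R = 2000 / 5720000 = 349.65 μs.
Propagation delay = d/s = 1500 m / 189000000 m/s = 7.93651 μs.
Total = 358 μs.

358 μs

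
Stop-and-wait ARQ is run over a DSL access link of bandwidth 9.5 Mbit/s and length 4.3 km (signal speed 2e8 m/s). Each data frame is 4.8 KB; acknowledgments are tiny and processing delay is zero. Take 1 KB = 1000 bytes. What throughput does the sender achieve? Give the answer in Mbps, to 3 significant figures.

9.40 Mbps

t_tx = L/R = 38400/9500000 = 0.00404211 s.
t_prop = 4300/200000000 = 2.15e-05 s; RTT = 4.3e-05 s.
Cycle = t_tx + RTT = 0.00408511 s.
Throughput = L / cycle = 38400 / 0.00408511 = 9.40 Mbps.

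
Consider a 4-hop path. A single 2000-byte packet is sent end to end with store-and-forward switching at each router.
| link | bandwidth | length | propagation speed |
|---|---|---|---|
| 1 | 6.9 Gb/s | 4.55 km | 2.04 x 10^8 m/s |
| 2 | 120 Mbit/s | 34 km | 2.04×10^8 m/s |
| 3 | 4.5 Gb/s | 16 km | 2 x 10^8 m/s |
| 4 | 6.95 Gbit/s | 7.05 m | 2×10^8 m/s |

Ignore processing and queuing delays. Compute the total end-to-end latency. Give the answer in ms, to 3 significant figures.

L = 2000 × 8 = 16000 bits.
Transmission delays (L/R per hop): 0.00231884, 0.133333, 0.00355556, 0.00230216 ms; sum = 0.14151 ms.
Propagation delays (d/s per hop): 0.0223039, 0.166667, 0.08, 3.525e-05 ms; sum = 0.269006 ms.
End-to-end = 0.411 ms.

0.411 ms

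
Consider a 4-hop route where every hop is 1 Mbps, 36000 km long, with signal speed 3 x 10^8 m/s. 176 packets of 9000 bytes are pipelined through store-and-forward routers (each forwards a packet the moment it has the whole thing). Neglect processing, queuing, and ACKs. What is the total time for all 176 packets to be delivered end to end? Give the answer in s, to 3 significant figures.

13.4 s

Per-hop transmission t_tx = L/R = 72000/1000000 = 0.072 s.
Per-hop propagation t_prop = 36000000/300000000 = 0.12 s.
Pipeline fill: first packet needs 4·t_tx to clear all hops; remaining 175 packets each add one t_tx.
Total = (4+176-1)·t_tx + 4·t_prop = 179·0.072 + 4·0.12 = 13.4 s.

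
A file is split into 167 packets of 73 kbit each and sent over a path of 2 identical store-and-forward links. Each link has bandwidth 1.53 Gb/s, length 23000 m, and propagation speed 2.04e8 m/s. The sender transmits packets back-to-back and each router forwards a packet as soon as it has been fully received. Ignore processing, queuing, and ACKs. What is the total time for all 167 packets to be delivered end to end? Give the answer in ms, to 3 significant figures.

Per-hop transmission t_tx = L/R = 73000/1530000000 = 0.0477124 ms.
Per-hop propagation t_prop = 23000/204000000 = 0.112745 ms.
Pipeline fill: first packet needs 2·t_tx to clear all hops; remaining 166 packets each add one t_tx.
Total = (2+167-1)·t_tx + 2·t_prop = 168·0.0477124 + 2·0.112745 = 8.24 ms.

8.24 ms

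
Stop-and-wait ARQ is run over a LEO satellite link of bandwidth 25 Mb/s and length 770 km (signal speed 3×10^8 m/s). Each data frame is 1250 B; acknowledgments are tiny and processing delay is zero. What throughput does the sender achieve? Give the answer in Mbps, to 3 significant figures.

1.81 Mbps

t_tx = L/R = 10000/25000000 = 0.0004 s.
t_prop = 770000/300000000 = 0.00256667 s; RTT = 0.00513333 s.
Cycle = t_tx + RTT = 0.00553333 s.
Throughput = L / cycle = 10000 / 0.00553333 = 1.81 Mbps.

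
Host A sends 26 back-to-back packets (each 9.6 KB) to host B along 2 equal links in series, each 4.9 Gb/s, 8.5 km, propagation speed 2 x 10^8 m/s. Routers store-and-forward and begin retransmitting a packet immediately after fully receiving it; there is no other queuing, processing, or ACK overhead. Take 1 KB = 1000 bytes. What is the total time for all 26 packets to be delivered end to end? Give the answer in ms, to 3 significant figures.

Per-hop transmission t_tx = L/R = 76800/4900000000 = 0.0156735 ms.
Per-hop propagation t_prop = 8500/200000000 = 0.0425 ms.
Pipeline fill: first packet needs 2·t_tx to clear all hops; remaining 25 packets each add one t_tx.
Total = (2+26-1)·t_tx + 2·t_prop = 27·0.0156735 + 2·0.0425 = 0.508 ms.

0.508 ms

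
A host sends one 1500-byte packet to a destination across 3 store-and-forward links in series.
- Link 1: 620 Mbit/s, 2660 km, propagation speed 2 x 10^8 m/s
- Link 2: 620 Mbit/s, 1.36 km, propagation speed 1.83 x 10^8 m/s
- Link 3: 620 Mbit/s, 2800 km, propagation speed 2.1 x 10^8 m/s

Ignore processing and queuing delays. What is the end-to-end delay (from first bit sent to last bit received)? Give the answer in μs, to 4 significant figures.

L = 1500 × 8 = 12000 bits.
Transmission delay per hop = L/R = 12000/620000000 = 19.3548 μs; 3 hops → 58.0645 μs.
Propagation delays (d/s per hop): 13300, 7.43169, 13333.3 μs; sum = 26640.8 μs.
End-to-end = 26700 μs.

26700 μs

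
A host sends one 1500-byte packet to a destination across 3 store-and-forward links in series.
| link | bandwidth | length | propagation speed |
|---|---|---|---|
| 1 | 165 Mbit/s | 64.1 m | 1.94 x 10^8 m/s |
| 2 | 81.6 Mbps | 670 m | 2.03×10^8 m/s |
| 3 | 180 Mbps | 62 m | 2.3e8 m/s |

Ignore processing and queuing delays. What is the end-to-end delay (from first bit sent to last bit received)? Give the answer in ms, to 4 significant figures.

L = 1500 × 8 = 12000 bits.
Transmission delays (L/R per hop): 0.0727273, 0.147059, 0.0666667 ms; sum = 0.286453 ms.
Propagation delays (d/s per hop): 0.000330412, 0.00330049, 0.000269565 ms; sum = 0.00390047 ms.
End-to-end = 0.2904 ms.

0.2904 ms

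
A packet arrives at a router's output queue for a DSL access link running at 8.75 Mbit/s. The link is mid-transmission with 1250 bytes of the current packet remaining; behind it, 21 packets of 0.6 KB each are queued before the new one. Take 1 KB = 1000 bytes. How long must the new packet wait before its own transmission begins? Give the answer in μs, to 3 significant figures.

Each queued packet: L/R = 4800/8750000 = 548.571 μs.
21 queued → 11520 μs.
Plus remaining 10000 bits of current packet: 1142.86 μs.
Queuing delay = 12700 μs.

12700 μs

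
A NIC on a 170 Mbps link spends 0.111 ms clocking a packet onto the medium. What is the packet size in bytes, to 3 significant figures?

2360 bytes

L = R × t_tx = 170000000 b/s × 0.000111 s = 18870 bits.
In bytes: 18870 / 8 = 2360 bytes.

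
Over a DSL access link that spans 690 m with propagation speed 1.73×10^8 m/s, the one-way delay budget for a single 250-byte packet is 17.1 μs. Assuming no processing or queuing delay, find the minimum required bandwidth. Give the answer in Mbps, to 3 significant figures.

153 Mbps

L = 2000 bits.
Propagation delay = 690 / 173000000 = 3.98844 μs.
Transmission budget = 17.1 − 3.98844 = 13.1116 μs.
R ≥ L / t_tx = 2000 bits / 1.31116e-05 s = 153 Mbps.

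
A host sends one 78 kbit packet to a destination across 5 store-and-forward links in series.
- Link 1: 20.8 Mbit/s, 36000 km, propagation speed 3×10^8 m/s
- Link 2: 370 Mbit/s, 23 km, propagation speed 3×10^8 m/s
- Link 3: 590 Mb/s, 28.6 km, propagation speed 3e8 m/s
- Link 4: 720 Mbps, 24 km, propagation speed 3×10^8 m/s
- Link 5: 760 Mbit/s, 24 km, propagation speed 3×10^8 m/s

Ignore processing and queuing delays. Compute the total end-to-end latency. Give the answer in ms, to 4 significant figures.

L = 78000 bits.
Transmission delays (L/R per hop): 3.75, 0.210811, 0.132203, 0.108333, 0.102632 ms; sum = 4.30398 ms.
Propagation delays (d/s per hop): 120, 0.0766667, 0.0953333, 0.08, 0.08 ms; sum = 120.332 ms.
End-to-end = 124.6 ms.

124.6 ms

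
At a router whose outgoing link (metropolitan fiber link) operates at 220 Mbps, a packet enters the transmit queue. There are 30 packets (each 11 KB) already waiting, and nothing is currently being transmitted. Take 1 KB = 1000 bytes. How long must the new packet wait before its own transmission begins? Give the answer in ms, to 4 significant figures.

Each queued packet: L/R = 88000/220000000 = 0.4 ms.
30 queued → 12 ms.
Queuing delay = 12.00 ms.

12.00 ms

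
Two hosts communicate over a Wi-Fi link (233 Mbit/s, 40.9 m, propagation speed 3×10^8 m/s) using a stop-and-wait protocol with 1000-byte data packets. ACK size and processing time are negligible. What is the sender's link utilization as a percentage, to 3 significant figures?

99.2 %

t_tx = L/R = 8000/233000000 = 3.43348e-05 s.
t_prop = 40.9/300000000 = 1.36333e-07 s; RTT = 2.72667e-07 s.
Cycle = t_tx + RTT = 3.46074e-05 s.
Utilization = t_tx / cycle = 3.43348e-05/3.46074e-05 = 99.2 %.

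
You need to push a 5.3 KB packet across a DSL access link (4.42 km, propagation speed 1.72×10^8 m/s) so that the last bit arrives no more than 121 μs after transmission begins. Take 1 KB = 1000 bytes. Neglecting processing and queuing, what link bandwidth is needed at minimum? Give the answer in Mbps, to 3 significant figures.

L = 42400 bits.
Propagation delay = 4420 / 172000000 = 25.6977 μs.
Transmission budget = 121 − 25.6977 = 95.3023 μs.
R ≥ L / t_tx = 42400 bits / 9.53023e-05 s = 445 Mbps.

445 Mbps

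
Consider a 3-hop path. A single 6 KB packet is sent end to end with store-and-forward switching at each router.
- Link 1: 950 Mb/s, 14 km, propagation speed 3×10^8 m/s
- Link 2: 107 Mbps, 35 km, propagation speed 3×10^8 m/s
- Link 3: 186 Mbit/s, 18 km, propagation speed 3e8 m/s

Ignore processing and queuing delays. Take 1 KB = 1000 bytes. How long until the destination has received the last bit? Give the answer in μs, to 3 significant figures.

981 μs

L = 48000 bits.
Transmission delays (L/R per hop): 50.5263, 448.598, 258.065 μs; sum = 757.189 μs.
Propagation delays (d/s per hop): 46.6667, 116.667, 60 μs; sum = 223.333 μs.
End-to-end = 981 μs.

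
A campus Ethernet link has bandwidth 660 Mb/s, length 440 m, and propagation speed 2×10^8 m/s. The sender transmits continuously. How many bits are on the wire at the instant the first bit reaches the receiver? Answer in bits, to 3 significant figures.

Propagation delay = 440 / 200000000 = 2.2e-06 s.
BDP = R × t_prop = 660000000 × 2.2e-06 = 1452 bits.

1450 bits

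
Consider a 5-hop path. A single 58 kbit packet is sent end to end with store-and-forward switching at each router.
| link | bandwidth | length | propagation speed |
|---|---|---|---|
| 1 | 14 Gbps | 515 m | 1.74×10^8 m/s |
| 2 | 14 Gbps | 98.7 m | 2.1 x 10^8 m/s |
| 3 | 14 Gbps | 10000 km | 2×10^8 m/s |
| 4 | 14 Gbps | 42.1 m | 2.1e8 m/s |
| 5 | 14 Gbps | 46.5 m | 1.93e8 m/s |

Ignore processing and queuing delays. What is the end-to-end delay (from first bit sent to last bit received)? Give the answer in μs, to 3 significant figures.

50000 μs

L = 58000 bits.
Transmission delay per hop = L/R = 58000/14000000000 = 4.14286 μs; 5 hops → 20.7143 μs.
Propagation delays (d/s per hop): 2.95977, 0.47, 50000, 0.200476, 0.240933 μs; sum = 50003.9 μs.
End-to-end = 50000 μs.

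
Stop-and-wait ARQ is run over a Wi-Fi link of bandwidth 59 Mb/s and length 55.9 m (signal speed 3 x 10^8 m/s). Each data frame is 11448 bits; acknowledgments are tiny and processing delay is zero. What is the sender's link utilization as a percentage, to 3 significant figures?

t_tx = L/R = 11448/59000000 = 0.000194034 s.
t_prop = 55.9/300000000 = 1.86333e-07 s; RTT = 3.72667e-07 s.
Cycle = t_tx + RTT = 0.000194407 s.
Utilization = t_tx / cycle = 0.000194034/0.000194407 = 99.8 %.

99.8 %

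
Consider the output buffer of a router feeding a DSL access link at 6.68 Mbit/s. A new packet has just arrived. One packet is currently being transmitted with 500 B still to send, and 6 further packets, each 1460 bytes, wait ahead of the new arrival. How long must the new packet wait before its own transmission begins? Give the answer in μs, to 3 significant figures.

11100 μs

Each queued packet: L/R = 11680/6680000 = 1748.5 μs.
6 queued → 10491 μs.
Plus remaining 4000 bits of current packet: 598.802 μs.
Queuing delay = 11100 μs.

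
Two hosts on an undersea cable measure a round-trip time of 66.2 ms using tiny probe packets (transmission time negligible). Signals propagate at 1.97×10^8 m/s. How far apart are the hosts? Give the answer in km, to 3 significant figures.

6520 km

One-way propagation = RTT/2 = 33.1 ms.
d = s × t = 197000000 × 0.0331 = 6520 km.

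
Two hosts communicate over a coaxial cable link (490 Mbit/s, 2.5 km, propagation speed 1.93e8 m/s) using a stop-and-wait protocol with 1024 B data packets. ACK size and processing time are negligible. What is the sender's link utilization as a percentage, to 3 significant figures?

39.2 %

t_tx = L/R = 8192/490000000 = 1.67184e-05 s.
t_prop = 2500/193000000 = 1.29534e-05 s; RTT = 2.59067e-05 s.
Cycle = t_tx + RTT = 4.26251e-05 s.
Utilization = t_tx / cycle = 1.67184e-05/4.26251e-05 = 39.2 %.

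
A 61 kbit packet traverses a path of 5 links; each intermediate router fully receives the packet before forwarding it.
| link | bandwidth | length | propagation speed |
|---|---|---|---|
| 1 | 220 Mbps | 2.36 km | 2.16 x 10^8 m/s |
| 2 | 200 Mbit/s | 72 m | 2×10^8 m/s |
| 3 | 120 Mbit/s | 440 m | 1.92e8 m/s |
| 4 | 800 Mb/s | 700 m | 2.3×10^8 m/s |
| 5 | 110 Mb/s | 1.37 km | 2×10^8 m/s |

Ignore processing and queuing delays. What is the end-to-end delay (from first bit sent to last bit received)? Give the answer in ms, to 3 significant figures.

L = 61000 bits.
Transmission delays (L/R per hop): 0.277273, 0.305, 0.508333, 0.07625, 0.554545 ms; sum = 1.7214 ms.
Propagation delays (d/s per hop): 0.0109259, 0.00036, 0.00229167, 0.00304348, 0.00685 ms; sum = 0.0234711 ms.
End-to-end = 1.74 ms.

1.74 ms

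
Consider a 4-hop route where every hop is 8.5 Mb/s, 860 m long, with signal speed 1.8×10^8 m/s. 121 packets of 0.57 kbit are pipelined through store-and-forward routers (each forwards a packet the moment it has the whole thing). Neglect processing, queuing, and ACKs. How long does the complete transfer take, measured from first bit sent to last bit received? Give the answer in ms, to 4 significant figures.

8.334 ms

Per-hop transmission t_tx = L/R = 570/8500000 = 0.0670588 ms.
Per-hop propagation t_prop = 860/180000000 = 0.00477778 ms.
Pipeline fill: first packet needs 4·t_tx to clear all hops; remaining 120 packets each add one t_tx.
Total = (4+121-1)·t_tx + 4·t_prop = 124·0.0670588 + 4·0.00477778 = 8.334 ms.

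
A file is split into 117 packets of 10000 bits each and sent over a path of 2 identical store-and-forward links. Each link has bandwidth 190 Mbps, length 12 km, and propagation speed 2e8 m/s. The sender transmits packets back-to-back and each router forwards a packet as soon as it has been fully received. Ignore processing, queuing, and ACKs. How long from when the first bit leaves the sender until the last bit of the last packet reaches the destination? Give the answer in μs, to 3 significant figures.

6330 μs

Per-hop transmission t_tx = L/R = 10000/190000000 = 52.6316 μs.
Per-hop propagation t_prop = 12000/200000000 = 60 μs.
Pipeline fill: first packet needs 2·t_tx to clear all hops; remaining 116 packets each add one t_tx.
Total = (2+117-1)·t_tx + 2·t_prop = 118·52.6316 + 2·60 = 6330 μs.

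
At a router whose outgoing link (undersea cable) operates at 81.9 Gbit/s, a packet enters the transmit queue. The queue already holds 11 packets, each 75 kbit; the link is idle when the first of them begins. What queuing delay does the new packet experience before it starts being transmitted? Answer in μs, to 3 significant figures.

Each queued packet: L/R = 75000/81900000000 = 0.915751 μs.
11 queued → 10.0733 μs.
Queuing delay = 10.1 μs.

10.1 μs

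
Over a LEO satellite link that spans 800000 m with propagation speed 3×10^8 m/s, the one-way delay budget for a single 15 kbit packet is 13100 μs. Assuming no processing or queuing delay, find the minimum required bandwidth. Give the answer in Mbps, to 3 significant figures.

1.44 Mbps

Propagation delay = 800000 / 300000000 = 2666.67 μs.
Transmission budget = 13100 − 2666.67 = 10433.3 μs.
R ≥ L / t_tx = 15000 bits / 0.0104333 s = 1.44 Mbps.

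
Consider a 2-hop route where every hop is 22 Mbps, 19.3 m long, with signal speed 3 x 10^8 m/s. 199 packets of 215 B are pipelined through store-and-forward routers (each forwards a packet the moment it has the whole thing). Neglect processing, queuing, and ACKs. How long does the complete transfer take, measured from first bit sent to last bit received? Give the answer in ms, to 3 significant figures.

15.6 ms

Per-hop transmission t_tx = L/R = 1720/22000000 = 0.0781818 ms.
Per-hop propagation t_prop = 19.3/300000000 = 6.43333e-05 ms.
Pipeline fill: first packet needs 2·t_tx to clear all hops; remaining 198 packets each add one t_tx.
Total = (2+199-1)·t_tx + 2·t_prop = 200·0.0781818 + 2·6.43333e-05 = 15.6 ms.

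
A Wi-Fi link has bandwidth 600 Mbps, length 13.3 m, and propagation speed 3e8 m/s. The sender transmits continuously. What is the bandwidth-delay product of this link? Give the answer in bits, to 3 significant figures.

26.6 bits

Propagation delay = 13.3 / 300000000 = 4.43333e-08 s.
BDP = R × t_prop = 600000000 × 4.43333e-08 = 26.6 bits.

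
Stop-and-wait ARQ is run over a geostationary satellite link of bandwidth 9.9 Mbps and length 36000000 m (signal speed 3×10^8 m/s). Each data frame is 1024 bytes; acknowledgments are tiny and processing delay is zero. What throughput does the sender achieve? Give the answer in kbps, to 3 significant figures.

34.0 kbps

t_tx = L/R = 8192/9900000 = 0.000827475 s.
t_prop = 36000000/300000000 = 0.12 s; RTT = 0.24 s.
Cycle = t_tx + RTT = 0.240827 s.
Throughput = L / cycle = 8192 / 0.240827 = 34.0 kbps.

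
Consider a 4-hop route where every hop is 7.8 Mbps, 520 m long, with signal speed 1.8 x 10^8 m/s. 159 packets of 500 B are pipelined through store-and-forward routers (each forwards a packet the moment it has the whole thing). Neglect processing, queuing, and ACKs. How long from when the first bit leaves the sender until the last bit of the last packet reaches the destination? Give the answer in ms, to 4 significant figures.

83.09 ms

Per-hop transmission t_tx = L/R = 4000/7800000 = 0.512821 ms.
Per-hop propagation t_prop = 520/180000000 = 0.00288889 ms.
Pipeline fill: first packet needs 4·t_tx to clear all hops; remaining 158 packets each add one t_tx.
Total = (4+159-1)·t_tx + 4·t_prop = 162·0.512821 + 4·0.00288889 = 83.09 ms.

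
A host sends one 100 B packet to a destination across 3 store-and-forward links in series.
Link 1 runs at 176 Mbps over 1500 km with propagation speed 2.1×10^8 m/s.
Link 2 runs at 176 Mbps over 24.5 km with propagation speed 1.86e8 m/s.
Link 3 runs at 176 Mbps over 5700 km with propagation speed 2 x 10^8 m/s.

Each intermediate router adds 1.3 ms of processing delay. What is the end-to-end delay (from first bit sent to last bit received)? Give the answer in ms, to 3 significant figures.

L = 100 × 8 = 800 bits.
Transmission delay per hop = L/R = 800/176000000 = 0.00454545 ms; 3 hops → 0.0136364 ms.
Propagation delays (d/s per hop): 7.14286, 0.13172, 28.5 ms; sum = 35.7746 ms.
Processing at 2 router(s): 2 × 1.3 ms = 2.6 ms.
End-to-end = 38.4 ms.

38.4 ms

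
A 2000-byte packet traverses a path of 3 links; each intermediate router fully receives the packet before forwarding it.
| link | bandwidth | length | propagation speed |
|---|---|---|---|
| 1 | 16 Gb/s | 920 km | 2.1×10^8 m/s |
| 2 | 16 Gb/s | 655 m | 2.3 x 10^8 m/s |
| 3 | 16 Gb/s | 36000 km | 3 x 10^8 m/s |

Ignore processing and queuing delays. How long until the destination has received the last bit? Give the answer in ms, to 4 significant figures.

L = 2000 × 8 = 16000 bits.
Transmission delay per hop = L/R = 16000/16000000000 = 0.001 ms; 3 hops → 0.003 ms.
Propagation delays (d/s per hop): 4.38095, 0.00284783, 120 ms; sum = 124.384 ms.
End-to-end = 124.4 ms.

124.4 ms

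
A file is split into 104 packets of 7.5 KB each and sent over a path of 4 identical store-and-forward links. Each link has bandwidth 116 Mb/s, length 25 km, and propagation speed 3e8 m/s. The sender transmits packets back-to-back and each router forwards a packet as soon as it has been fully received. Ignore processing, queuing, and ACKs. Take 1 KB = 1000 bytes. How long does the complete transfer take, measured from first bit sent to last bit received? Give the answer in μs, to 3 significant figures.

55700 μs

Per-hop transmission t_tx = L/R = 60000/116000000 = 517.241 μs.
Per-hop propagation t_prop = 25000/300000000 = 83.3333 μs.
Pipeline fill: first packet needs 4·t_tx to clear all hops; remaining 103 packets each add one t_tx.
Total = (4+104-1)·t_tx + 4·t_prop = 107·517.241 + 4·83.3333 = 55700 μs.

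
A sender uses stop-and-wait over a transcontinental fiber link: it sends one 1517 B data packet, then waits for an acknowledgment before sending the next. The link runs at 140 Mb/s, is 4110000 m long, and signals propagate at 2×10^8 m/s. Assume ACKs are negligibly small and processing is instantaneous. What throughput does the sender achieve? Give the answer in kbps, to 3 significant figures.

t_tx = L/R = 12136/140000000 = 8.66857e-05 s.
t_prop = 4110000/200000000 = 0.02055 s; RTT = 0.0411 s.
Cycle = t_tx + RTT = 0.0411867 s.
Throughput = L / cycle = 12136 / 0.0411867 = 295 kbps.

295 kbps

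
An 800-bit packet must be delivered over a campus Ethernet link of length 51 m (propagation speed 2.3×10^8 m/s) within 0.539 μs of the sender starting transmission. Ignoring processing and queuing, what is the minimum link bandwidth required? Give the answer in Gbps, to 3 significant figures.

2.52 Gbps

Propagation delay = 51 / 2.3e+08 = 0.221739 μs.
Transmission budget = 0.539 − 0.221739 = 0.317261 μs.
R ≥ L / t_tx = 800 bits / 3.17261e-07 s = 2.52 Gbps.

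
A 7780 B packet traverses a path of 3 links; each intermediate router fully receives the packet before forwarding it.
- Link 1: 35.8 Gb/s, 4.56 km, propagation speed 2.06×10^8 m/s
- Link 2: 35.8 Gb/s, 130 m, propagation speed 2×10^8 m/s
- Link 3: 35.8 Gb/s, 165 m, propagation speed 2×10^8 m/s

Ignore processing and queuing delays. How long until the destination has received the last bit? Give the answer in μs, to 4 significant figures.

28.83 μs

L = 7780 × 8 = 62240 bits.
Transmission delay per hop = L/R = 62240/35800000000 = 1.73855 μs; 3 hops → 5.21564 μs.
Propagation delays (d/s per hop): 22.1359, 0.65, 0.825 μs; sum = 23.6109 μs.
End-to-end = 28.83 μs.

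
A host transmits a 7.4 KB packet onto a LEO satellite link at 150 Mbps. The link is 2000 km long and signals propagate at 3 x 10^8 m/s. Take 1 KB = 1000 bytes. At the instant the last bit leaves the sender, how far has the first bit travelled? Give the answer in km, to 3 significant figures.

118 km

t_tx = L/R = 59200/150000000 = 0.000394667 s.
Distance = s × t_tx = 300000000 × 0.000394667 = 118 km.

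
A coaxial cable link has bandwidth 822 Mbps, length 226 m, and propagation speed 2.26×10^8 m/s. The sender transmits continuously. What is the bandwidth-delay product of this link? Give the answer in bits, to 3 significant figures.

Propagation delay = 226 / 2.26e+08 = 1e-06 s.
BDP = R × t_prop = 822000000 × 1e-06 = 822 bits.

822 bits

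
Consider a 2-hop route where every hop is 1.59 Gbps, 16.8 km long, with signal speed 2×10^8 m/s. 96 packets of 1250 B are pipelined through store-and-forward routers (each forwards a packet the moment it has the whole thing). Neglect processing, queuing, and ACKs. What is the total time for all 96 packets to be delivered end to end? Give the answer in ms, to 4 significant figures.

0.7781 ms

Per-hop transmission t_tx = L/R = 10000/1590000000 = 0.00628931 ms.
Per-hop propagation t_prop = 16800/200000000 = 0.084 ms.
Pipeline fill: first packet needs 2·t_tx to clear all hops; remaining 95 packets each add one t_tx.
Total = (2+96-1)·t_tx + 2·t_prop = 97·0.00628931 + 2·0.084 = 0.7781 ms.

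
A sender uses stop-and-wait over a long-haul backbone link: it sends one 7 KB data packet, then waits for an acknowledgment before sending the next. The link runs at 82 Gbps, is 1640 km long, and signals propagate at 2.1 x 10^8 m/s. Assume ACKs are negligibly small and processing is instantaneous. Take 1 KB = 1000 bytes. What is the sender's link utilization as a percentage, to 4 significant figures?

t_tx = L/R = 56000/82000000000 = 6.82927e-07 s.
t_prop = 1640000/210000000 = 0.00780952 s; RTT = 0.015619 s.
Cycle = t_tx + RTT = 0.0156197 s.
Utilization = t_tx / cycle = 6.82927e-07/0.0156197 = 0.004372 %.

0.004372 %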